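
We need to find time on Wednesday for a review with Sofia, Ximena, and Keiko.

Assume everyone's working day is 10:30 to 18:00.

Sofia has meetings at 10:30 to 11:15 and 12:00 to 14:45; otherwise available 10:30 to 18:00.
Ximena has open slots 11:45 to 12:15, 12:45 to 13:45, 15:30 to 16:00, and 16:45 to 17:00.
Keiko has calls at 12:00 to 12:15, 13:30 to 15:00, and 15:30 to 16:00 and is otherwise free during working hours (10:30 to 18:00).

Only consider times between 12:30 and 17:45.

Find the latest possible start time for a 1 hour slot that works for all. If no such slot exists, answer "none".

Sofia free within 10:30–18:00: 11:15–12:00, 14:45–18:00.
Keiko free within 10:30–18:00: 10:30–12:00, 12:15–13:30, 15:00–15:30, 16:00–18:00.
Sofia ∩ Ximena: 11:45–12:00, 15:30–16:00, 16:45–17:00.
Sofia ∩ Ximena ∩ Keiko: 11:45–12:00, 16:45–17:00.
Restricted to 12:30–17:45: 16:45–17:00.
Windows ≥ 60 min: (none).

none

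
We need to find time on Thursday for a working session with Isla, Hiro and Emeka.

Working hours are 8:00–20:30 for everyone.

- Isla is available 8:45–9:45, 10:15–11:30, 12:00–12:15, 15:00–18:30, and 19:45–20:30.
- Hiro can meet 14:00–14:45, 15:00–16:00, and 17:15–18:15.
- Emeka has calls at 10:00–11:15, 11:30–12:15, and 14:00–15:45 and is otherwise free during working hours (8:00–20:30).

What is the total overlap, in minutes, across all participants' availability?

Emeka free within 08:00–20:30: 08:00–10:00, 11:15–11:30, 12:15–14:00, 15:45–20:30.
Isla ∩ Hiro: 15:00–16:00, 17:15–18:15.
Isla ∩ Hiro ∩ Emeka: 15:45–16:00, 17:15–18:15.
Total common minutes: 15 + 60 = 75.

75 minutes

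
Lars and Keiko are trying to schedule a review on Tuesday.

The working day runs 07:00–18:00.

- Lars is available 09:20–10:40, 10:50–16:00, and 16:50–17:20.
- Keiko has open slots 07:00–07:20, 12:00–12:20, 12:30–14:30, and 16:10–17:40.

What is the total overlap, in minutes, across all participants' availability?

Lars ∩ Keiko: 12:00–12:20, 12:30–14:30, 16:50–17:20.
Total common minutes: 20 + 120 + 30 = 170.

170 minutes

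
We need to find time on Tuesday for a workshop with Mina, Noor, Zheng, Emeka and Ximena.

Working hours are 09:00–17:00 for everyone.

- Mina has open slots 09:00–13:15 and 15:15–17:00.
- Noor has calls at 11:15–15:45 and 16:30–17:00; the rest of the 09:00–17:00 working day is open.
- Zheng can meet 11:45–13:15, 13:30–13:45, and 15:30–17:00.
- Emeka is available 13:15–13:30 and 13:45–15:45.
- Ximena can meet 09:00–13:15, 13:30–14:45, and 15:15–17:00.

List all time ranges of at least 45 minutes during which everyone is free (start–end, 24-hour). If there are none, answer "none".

none

Noor free within 09:00–17:00: 09:00–11:15, 15:45–16:30.
Mina ∩ Noor: 09:00–11:15, 15:45–16:30.
Mina ∩ Noor ∩ Zheng: 15:45–16:30.
Mina ∩ Noor ∩ Zheng ∩ Emeka: (none).
Mina ∩ Noor ∩ Zheng ∩ Emeka ∩ Ximena: (none).
Windows ≥ 45 min: (none).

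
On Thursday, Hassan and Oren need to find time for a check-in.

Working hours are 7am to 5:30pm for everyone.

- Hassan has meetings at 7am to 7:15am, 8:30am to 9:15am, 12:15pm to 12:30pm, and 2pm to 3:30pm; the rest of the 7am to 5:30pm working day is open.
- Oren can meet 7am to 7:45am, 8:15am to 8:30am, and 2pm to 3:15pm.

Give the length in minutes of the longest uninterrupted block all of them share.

30 minutes

Hassan free within 07:00–17:30: 07:15–08:30, 09:15–12:15, 12:30–14:00, 15:30–17:30.
Hassan ∩ Oren: 07:15–07:45, 08:15–08:30.
Common window lengths: 30, 15 min; longest is 30.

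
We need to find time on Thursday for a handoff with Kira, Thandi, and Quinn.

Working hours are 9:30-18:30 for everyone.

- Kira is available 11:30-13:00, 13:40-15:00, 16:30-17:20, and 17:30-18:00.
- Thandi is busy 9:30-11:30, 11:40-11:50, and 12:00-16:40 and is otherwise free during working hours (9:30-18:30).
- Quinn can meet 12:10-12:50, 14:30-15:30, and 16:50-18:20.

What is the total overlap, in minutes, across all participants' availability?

Thandi free within 09:30–18:30: 11:30–11:40, 11:50–12:00, 16:40–18:30.
Kira ∩ Thandi: 11:30–11:40, 11:50–12:00, 16:40–17:20, 17:30–18:00.
Kira ∩ Thandi ∩ Quinn: 16:50–17:20, 17:30–18:00.
Total common minutes: 30 + 30 = 60.

60 minutes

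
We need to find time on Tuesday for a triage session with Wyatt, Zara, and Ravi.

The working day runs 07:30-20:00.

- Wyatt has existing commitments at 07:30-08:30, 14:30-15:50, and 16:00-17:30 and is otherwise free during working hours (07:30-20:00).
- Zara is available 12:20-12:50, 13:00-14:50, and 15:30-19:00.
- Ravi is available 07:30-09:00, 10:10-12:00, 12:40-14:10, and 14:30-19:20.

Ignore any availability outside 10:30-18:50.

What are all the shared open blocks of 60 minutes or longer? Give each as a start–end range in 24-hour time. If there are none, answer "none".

Wyatt free within 07:30–20:00: 08:30–14:30, 15:50–16:00, 17:30–20:00.
Wyatt ∩ Zara: 12:20–12:50, 13:00–14:30, 15:50–16:00, 17:30–19:00.
Wyatt ∩ Zara ∩ Ravi: 12:40–12:50, 13:00–14:10, 15:50–16:00, 17:30–19:00.
Restricted to 10:30–18:50: 12:40–12:50, 13:00–14:10, 15:50–16:00, 17:30–18:50.
Windows ≥ 60 min: 13:00–14:10, 17:30–18:50.

13:00–14:10, 17:30–18:50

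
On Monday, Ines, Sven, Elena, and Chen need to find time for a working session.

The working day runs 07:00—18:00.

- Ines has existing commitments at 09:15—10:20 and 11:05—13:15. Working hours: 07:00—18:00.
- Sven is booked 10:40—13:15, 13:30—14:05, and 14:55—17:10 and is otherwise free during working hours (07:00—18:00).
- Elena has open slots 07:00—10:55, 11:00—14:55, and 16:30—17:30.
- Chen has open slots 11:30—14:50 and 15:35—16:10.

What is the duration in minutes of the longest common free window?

45 minutes

Ines free within 07:00–18:00: 07:00–09:15, 10:20–11:05, 13:15–18:00.
Sven free within 07:00–18:00: 07:00–10:40, 13:15–13:30, 14:05–14:55, 17:10–18:00.
Ines ∩ Sven: 07:00–09:15, 10:20–10:40, 13:15–13:30, 14:05–14:55, 17:10–18:00.
Ines ∩ Sven ∩ Elena: 07:00–09:15, 10:20–10:40, 13:15–13:30, 14:05–14:55, 17:10–17:30.
Ines ∩ Sven ∩ Elena ∩ Chen: 13:15–13:30, 14:05–14:50.
Common window lengths: 15, 45 min; longest is 45.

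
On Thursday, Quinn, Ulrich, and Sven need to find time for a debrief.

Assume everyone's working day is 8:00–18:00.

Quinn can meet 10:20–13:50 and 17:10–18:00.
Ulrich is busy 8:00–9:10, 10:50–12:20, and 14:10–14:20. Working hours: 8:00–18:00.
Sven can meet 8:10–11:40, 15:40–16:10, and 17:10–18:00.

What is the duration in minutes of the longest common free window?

Ulrich free within 08:00–18:00: 09:10–10:50, 12:20–14:10, 14:20–18:00.
Quinn ∩ Ulrich: 10:20–10:50, 12:20–13:50, 17:10–18:00.
Quinn ∩ Ulrich ∩ Sven: 10:20–10:50, 17:10–18:00.
Common window lengths: 30, 50 min; longest is 50.

50 minutes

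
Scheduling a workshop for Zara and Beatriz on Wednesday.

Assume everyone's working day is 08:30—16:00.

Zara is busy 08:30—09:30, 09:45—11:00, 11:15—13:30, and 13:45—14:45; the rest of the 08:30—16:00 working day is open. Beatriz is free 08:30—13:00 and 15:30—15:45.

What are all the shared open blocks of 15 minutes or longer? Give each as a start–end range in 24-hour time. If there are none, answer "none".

09:30–09:45, 11:00–11:15, 15:30–15:45

Zara free within 08:30–16:00: 09:30–09:45, 11:00–11:15, 13:30–13:45, 14:45–16:00.
Zara ∩ Beatriz: 09:30–09:45, 11:00–11:15, 15:30–15:45.
Windows ≥ 15 min: 09:30–09:45, 11:00–11:15, 15:30–15:45.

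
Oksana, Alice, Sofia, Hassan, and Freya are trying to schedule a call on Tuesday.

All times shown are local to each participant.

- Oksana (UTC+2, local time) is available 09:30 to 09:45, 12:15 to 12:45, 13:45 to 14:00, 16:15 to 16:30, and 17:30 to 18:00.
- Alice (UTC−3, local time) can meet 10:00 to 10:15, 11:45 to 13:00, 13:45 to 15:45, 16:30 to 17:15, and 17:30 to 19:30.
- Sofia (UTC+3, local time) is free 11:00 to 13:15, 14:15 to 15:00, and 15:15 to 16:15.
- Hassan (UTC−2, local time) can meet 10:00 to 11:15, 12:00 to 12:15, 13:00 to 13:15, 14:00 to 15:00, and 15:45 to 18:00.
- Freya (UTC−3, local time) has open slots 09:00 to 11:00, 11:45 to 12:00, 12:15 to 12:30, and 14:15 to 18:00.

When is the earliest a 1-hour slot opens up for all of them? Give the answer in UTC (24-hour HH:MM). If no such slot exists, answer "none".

Oksana → UTC: 07:30–07:45, 10:15–10:45, 11:45–12:00, 14:15–14:30, 15:30–16:00.
Alice → UTC: 13:00–13:15, 14:45–16:00, 16:45–18:45, 19:30–20:15, 20:30–22:30.
Sofia → UTC: 08:00–10:15, 11:15–12:00, 12:15–13:15.
Hassan → UTC: 12:00–13:15, 14:00–14:15, 15:00–15:15, 16:00–17:00, 17:45–20:00.
Freya → UTC: 12:00–14:00, 14:45–15:00, 15:15–15:30, 17:15–21:00.
Oksana ∩ Alice: 15:30–16:00.
Oksana ∩ Alice ∩ Sofia: (none).
Oksana ∩ Alice ∩ Sofia ∩ Hassan: (none).
Oksana ∩ Alice ∩ Sofia ∩ Hassan ∩ Freya: (none).
Windows ≥ 60 min: (none).

none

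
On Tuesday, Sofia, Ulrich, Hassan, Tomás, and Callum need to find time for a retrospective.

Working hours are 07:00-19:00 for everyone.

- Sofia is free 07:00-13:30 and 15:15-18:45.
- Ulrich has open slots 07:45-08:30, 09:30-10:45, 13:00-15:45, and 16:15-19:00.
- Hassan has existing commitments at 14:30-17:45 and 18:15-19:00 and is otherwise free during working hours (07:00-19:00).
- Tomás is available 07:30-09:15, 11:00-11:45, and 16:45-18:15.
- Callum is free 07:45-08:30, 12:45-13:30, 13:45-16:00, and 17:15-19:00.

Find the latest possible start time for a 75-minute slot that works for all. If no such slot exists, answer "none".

none

Hassan free within 07:00–19:00: 07:00–14:30, 17:45–18:15.
Sofia ∩ Ulrich: 07:45–08:30, 09:30–10:45, 13:00–13:30, 15:15–15:45, 16:15–18:45.
Sofia ∩ Ulrich ∩ Hassan: 07:45–08:30, 09:30–10:45, 13:00–13:30, 17:45–18:15.
Sofia ∩ Ulrich ∩ Hassan ∩ Tomás: 07:45–08:30, 17:45–18:15.
Sofia ∩ Ulrich ∩ Hassan ∩ Tomás ∩ Callum: 07:45–08:30, 17:45–18:15.
Windows ≥ 75 min: (none).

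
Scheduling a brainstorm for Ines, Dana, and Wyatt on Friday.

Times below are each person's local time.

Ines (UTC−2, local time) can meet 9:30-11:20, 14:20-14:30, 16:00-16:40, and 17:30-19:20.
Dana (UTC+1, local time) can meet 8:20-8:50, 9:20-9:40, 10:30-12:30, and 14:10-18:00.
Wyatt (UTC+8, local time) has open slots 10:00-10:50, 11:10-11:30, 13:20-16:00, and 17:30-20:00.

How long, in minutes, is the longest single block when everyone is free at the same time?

0 minutes

Ines → UTC: 11:30–13:20, 16:20–16:30, 18:00–18:40, 19:30–21:20.
Dana → UTC: 07:20–07:50, 08:20–08:40, 09:30–11:30, 13:10–17:00.
Wyatt → UTC: 02:00–02:50, 03:10–03:30, 05:20–08:00, 09:30–12:00.
Ines ∩ Dana: 13:10–13:20, 16:20–16:30.
Ines ∩ Dana ∩ Wyatt: (none).
No common window.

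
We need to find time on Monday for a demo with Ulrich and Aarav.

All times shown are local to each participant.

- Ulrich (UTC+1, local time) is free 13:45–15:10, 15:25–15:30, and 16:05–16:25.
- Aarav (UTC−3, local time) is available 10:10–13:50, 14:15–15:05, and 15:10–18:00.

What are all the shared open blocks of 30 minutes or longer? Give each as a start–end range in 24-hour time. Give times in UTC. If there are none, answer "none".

Ulrich → UTC: 12:45–14:10, 14:25–14:30, 15:05–15:25.
Aarav → UTC: 13:10–16:50, 17:15–18:05, 18:10–21:00.
Ulrich ∩ Aarav: 13:10–14:10, 14:25–14:30, 15:05–15:25.
Windows ≥ 30 min: 13:10–14:10.

13:10–14:10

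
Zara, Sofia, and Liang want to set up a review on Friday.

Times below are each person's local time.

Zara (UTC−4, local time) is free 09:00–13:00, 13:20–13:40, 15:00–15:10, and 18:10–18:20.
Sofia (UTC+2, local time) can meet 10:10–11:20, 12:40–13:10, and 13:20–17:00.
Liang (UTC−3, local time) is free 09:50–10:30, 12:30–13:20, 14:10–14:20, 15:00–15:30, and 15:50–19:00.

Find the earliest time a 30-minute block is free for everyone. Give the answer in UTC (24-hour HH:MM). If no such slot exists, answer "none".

13:00

Zara → UTC: 13:00–17:00, 17:20–17:40, 19:00–19:10, 22:10–22:20.
Sofia → UTC: 08:10–09:20, 10:40–11:10, 11:20–15:00.
Liang → UTC: 12:50–13:30, 15:30–16:20, 17:10–17:20, 18:00–18:30, 18:50–22:00.
Zara ∩ Sofia: 13:00–15:00.
Zara ∩ Sofia ∩ Liang: 13:00–13:30.
Windows ≥ 30 min: 13:00–13:30.
Earliest such window starts at 13:00.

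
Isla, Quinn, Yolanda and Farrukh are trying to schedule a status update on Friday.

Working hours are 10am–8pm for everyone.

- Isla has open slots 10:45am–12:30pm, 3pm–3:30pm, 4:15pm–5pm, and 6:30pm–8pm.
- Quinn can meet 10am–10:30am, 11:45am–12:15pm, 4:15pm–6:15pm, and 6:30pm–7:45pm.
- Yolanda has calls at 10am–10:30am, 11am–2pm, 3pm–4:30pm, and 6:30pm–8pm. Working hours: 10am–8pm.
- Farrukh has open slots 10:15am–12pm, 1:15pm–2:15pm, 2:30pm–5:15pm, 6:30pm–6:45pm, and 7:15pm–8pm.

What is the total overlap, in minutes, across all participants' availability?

Yolanda free within 10:00–20:00: 10:30–11:00, 14:00–15:00, 16:30–18:30.
Isla ∩ Quinn: 11:45–12:15, 16:15–17:00, 18:30–19:45.
Isla ∩ Quinn ∩ Yolanda: 16:30–17:00.
Isla ∩ Quinn ∩ Yolanda ∩ Farrukh: 16:30–17:00.
Total common minutes: 30.

30 minutes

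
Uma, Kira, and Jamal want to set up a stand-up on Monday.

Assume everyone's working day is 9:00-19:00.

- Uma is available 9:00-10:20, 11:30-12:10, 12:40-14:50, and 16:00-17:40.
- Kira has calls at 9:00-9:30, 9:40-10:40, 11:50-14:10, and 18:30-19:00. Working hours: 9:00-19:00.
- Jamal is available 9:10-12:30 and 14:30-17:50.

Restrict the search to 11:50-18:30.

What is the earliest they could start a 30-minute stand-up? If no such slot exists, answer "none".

Kira free within 09:00–19:00: 09:30–09:40, 10:40–11:50, 14:10–18:30.
Uma ∩ Kira: 09:30–09:40, 11:30–11:50, 14:10–14:50, 16:00–17:40.
Uma ∩ Kira ∩ Jamal: 09:30–09:40, 11:30–11:50, 14:30–14:50, 16:00–17:40.
Restricted to 11:50–18:30: 14:30–14:50, 16:00–17:40.
Windows ≥ 30 min: 16:00–17:40.
Earliest such window starts at 16:00.

16:00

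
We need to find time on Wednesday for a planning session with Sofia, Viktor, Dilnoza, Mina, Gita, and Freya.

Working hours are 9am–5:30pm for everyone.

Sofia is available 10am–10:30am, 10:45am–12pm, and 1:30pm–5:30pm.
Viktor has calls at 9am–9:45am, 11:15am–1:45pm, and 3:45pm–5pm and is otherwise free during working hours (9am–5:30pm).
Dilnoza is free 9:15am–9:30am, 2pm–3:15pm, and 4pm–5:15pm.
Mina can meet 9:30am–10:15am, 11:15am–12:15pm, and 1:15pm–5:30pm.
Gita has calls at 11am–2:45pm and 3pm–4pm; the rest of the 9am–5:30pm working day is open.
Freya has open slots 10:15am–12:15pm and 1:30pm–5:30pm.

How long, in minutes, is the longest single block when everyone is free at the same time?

Viktor free within 09:00–17:30: 09:45–11:15, 13:45–15:45, 17:00–17:30.
Gita free within 09:00–17:30: 09:00–11:00, 14:45–15:00, 16:00–17:30.
Sofia ∩ Viktor: 10:00–10:30, 10:45–11:15, 13:45–15:45, 17:00–17:30.
Sofia ∩ Viktor ∩ Dilnoza: 14:00–15:15, 17:00–17:15.
Sofia ∩ Viktor ∩ Dilnoza ∩ Mina: 14:00–15:15, 17:00–17:15.
Sofia ∩ Viktor ∩ Dilnoza ∩ Mina ∩ Gita: 14:45–15:00, 17:00–17:15.
Sofia ∩ Viktor ∩ Dilnoza ∩ Mina ∩ Gita ∩ Freya: 14:45–15:00, 17:00–17:15.
Common window lengths: 15, 15 min; longest is 15.

15 minutes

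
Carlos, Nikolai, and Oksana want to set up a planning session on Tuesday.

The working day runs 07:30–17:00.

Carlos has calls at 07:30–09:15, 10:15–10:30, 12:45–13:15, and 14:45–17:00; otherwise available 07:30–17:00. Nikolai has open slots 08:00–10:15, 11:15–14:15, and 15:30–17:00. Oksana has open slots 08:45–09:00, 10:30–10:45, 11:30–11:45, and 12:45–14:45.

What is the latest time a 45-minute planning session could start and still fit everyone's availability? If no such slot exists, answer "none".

13:30

Carlos free within 07:30–17:00: 09:15–10:15, 10:30–12:45, 13:15–14:45.
Carlos ∩ Nikolai: 09:15–10:15, 11:15–12:45, 13:15–14:15.
Carlos ∩ Nikolai ∩ Oksana: 11:30–11:45, 13:15–14:15.
Windows ≥ 45 min: 13:15–14:15.
Latest start in the last window 13:15–14:15 is 14:15 − 45 min = 13:30.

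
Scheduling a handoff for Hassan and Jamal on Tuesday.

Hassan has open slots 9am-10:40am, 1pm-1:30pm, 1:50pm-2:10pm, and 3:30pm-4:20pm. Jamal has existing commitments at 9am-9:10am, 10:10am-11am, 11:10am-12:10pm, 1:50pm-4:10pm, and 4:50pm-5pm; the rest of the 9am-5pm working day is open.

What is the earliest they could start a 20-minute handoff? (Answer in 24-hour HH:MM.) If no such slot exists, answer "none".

Jamal free within 09:00–17:00: 09:10–10:10, 11:00–11:10, 12:10–13:50, 16:10–16:50.
Hassan ∩ Jamal: 09:10–10:10, 13:00–13:30, 16:10–16:20.
Windows ≥ 20 min: 09:10–10:10, 13:00–13:30.
Earliest such window starts at 09:10.

09:10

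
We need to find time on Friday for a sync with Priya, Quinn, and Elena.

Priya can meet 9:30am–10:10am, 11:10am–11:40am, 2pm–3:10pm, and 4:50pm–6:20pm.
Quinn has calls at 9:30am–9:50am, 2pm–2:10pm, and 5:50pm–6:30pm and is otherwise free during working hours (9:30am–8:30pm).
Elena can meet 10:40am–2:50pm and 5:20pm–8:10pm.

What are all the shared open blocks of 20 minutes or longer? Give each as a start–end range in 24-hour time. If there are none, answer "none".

Quinn free within 09:30–20:30: 09:50–14:00, 14:10–17:50, 18:30–20:30.
Priya ∩ Quinn: 09:50–10:10, 11:10–11:40, 14:10–15:10, 16:50–17:50.
Priya ∩ Quinn ∩ Elena: 11:10–11:40, 14:10–14:50, 17:20–17:50.
Windows ≥ 20 min: 11:10–11:40, 14:10–14:50, 17:20–17:50.

11:10–11:40, 14:10–14:50, 17:20–17:50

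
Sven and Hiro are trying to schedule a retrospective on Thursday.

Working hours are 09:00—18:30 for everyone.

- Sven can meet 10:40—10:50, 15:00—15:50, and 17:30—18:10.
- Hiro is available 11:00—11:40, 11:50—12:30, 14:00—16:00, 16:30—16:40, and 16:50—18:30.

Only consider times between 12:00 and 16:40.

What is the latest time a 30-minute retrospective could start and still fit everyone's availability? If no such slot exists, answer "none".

15:20

Sven ∩ Hiro: 15:00–15:50, 17:30–18:10.
Restricted to 12:00–16:40: 15:00–15:50.
Windows ≥ 30 min: 15:00–15:50.
Latest start in the last window 15:00–15:50 is 15:50 − 30 min = 15:20.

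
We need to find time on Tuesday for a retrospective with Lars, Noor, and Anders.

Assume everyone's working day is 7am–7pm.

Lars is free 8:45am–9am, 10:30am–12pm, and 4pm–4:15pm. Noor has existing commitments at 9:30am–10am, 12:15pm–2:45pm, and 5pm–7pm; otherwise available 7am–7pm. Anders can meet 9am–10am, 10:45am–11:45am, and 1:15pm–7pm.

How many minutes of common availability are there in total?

Noor free within 07:00–19:00: 07:00–09:30, 10:00–12:15, 14:45–17:00.
Lars ∩ Noor: 08:45–09:00, 10:30–12:00, 16:00–16:15.
Lars ∩ Noor ∩ Anders: 10:45–11:45, 16:00–16:15.
Total common minutes: 60 + 15 = 75.

75 minutes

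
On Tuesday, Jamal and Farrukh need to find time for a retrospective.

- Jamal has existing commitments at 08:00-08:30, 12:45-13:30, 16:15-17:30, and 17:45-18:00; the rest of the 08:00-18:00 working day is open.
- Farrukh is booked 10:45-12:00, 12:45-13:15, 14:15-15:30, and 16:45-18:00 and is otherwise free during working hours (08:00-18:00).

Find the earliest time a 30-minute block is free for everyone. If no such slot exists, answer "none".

Jamal free within 08:00–18:00: 08:30–12:45, 13:30–16:15, 17:30–17:45.
Farrukh free within 08:00–18:00: 08:00–10:45, 12:00–12:45, 13:15–14:15, 15:30–16:45.
Jamal ∩ Farrukh: 08:30–10:45, 12:00–12:45, 13:30–14:15, 15:30–16:15.
Windows ≥ 30 min: 08:30–10:45, 12:00–12:45, 13:30–14:15, 15:30–16:15.
Earliest such window starts at 08:30.

08:30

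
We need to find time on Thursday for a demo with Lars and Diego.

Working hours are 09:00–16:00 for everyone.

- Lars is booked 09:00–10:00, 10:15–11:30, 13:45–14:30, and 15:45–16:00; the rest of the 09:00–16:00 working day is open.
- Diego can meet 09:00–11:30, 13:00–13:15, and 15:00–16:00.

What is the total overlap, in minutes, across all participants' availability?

Lars free within 09:00–16:00: 10:00–10:15, 11:30–13:45, 14:30–15:45.
Lars ∩ Diego: 10:00–10:15, 13:00–13:15, 15:00–15:45.
Total common minutes: 15 + 15 + 45 = 75.

75 minutes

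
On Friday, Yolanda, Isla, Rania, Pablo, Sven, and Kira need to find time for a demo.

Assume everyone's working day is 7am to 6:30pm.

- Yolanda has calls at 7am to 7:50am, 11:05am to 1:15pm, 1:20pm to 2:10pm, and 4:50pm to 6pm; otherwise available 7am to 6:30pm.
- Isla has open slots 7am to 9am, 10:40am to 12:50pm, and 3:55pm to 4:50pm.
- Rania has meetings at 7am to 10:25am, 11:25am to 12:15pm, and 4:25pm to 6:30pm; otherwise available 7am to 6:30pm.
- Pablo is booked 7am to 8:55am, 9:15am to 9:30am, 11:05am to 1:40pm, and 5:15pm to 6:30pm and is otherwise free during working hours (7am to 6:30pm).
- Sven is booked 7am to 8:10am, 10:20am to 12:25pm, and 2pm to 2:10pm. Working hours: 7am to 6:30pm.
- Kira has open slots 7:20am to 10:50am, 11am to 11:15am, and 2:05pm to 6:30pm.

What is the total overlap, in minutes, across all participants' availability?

30 minutes

Yolanda free within 07:00–18:30: 07:50–11:05, 13:15–13:20, 14:10–16:50, 18:00–18:30.
Rania free within 07:00–18:30: 10:25–11:25, 12:15–16:25.
Pablo free within 07:00–18:30: 08:55–09:15, 09:30–11:05, 13:40–17:15.
Sven free within 07:00–18:30: 08:10–10:20, 12:25–14:00, 14:10–18:30.
Yolanda ∩ Isla: 07:50–09:00, 10:40–11:05, 15:55–16:50.
Yolanda ∩ Isla ∩ Rania: 10:40–11:05, 15:55–16:25.
Yolanda ∩ Isla ∩ Rania ∩ Pablo: 10:40–11:05, 15:55–16:25.
Yolanda ∩ Isla ∩ Rania ∩ Pablo ∩ Sven: 15:55–16:25.
Yolanda ∩ Isla ∩ Rania ∩ Pablo ∩ Sven ∩ Kira: 15:55–16:25.
Total common minutes: 30.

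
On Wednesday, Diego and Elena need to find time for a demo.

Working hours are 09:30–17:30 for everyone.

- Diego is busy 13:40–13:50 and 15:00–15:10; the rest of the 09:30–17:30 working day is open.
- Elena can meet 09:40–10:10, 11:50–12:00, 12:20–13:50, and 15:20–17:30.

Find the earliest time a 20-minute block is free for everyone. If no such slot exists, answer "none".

Diego free within 09:30–17:30: 09:30–13:40, 13:50–15:00, 15:10–17:30.
Diego ∩ Elena: 09:40–10:10, 11:50–12:00, 12:20–13:40, 15:20–17:30.
Windows ≥ 20 min: 09:40–10:10, 12:20–13:40, 15:20–17:30.
Earliest such window starts at 09:40.

09:40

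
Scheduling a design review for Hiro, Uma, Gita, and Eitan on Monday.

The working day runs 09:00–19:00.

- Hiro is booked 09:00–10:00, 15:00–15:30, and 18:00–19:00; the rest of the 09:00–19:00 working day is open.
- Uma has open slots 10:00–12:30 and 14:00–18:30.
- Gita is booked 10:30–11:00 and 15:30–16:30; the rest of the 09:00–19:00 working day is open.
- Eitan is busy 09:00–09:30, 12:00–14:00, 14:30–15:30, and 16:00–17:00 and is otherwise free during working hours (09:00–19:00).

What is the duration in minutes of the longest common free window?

Hiro free within 09:00–19:00: 10:00–15:00, 15:30–18:00.
Gita free within 09:00–19:00: 09:00–10:30, 11:00–15:30, 16:30–19:00.
Eitan free within 09:00–19:00: 09:30–12:00, 14:00–14:30, 15:30–16:00, 17:00–19:00.
Hiro ∩ Uma: 10:00–12:30, 14:00–15:00, 15:30–18:00.
Hiro ∩ Uma ∩ Gita: 10:00–10:30, 11:00–12:30, 14:00–15:00, 16:30–18:00.
Hiro ∩ Uma ∩ Gita ∩ Eitan: 10:00–10:30, 11:00–12:00, 14:00–14:30, 17:00–18:00.
Common window lengths: 30, 60, 30, 60 min; longest is 60.

60 minutes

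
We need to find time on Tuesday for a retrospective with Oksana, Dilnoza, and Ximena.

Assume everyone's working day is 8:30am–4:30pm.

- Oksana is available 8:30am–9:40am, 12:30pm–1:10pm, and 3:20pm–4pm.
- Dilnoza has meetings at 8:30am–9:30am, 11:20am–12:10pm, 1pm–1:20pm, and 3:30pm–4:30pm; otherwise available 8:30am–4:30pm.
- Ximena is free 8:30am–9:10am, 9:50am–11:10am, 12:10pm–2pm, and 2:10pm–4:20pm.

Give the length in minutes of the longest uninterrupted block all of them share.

30 minutes

Dilnoza free within 08:30–16:30: 09:30–11:20, 12:10–13:00, 13:20–15:30.
Oksana ∩ Dilnoza: 09:30–09:40, 12:30–13:00, 15:20–15:30.
Oksana ∩ Dilnoza ∩ Ximena: 12:30–13:00, 15:20–15:30.
Common window lengths: 30, 10 min; longest is 30.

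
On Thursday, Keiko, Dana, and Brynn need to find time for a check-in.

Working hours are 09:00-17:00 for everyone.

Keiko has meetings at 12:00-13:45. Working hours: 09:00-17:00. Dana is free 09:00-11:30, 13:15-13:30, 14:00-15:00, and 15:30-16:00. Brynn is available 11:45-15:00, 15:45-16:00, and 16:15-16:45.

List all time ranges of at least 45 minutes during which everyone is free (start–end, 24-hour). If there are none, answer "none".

Keiko free within 09:00–17:00: 09:00–12:00, 13:45–17:00.
Keiko ∩ Dana: 09:00–11:30, 14:00–15:00, 15:30–16:00.
Keiko ∩ Dana ∩ Brynn: 14:00–15:00, 15:45–16:00.
Windows ≥ 45 min: 14:00–15:00.

14:00–15:00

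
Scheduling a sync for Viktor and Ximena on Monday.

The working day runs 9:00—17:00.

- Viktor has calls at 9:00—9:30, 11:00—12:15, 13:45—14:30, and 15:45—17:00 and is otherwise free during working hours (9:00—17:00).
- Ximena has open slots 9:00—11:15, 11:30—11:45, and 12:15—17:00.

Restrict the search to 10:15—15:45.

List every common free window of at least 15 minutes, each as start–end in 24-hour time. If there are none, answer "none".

Viktor free within 09:00–17:00: 09:30–11:00, 12:15–13:45, 14:30–15:45.
Viktor ∩ Ximena: 09:30–11:00, 12:15–13:45, 14:30–15:45.
Restricted to 10:15–15:45: 10:15–11:00, 12:15–13:45, 14:30–15:45.
Windows ≥ 15 min: 10:15–11:00, 12:15–13:45, 14:30–15:45.

10:15–11:00, 12:15–13:45, 14:30–15:45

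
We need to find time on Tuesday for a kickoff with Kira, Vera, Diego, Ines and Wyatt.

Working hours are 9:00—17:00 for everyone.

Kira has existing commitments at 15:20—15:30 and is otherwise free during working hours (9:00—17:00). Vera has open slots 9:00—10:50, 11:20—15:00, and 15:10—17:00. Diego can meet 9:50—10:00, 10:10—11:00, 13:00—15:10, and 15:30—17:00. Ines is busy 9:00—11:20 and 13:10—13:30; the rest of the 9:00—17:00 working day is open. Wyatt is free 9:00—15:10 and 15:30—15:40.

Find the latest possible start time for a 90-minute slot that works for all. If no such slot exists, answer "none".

13:30

Kira free within 09:00–17:00: 09:00–15:20, 15:30–17:00.
Ines free within 09:00–17:00: 11:20–13:10, 13:30–17:00.
Kira ∩ Vera: 09:00–10:50, 11:20–15:00, 15:10–15:20, 15:30–17:00.
Kira ∩ Vera ∩ Diego: 09:50–10:00, 10:10–10:50, 13:00–15:00, 15:30–17:00.
Kira ∩ Vera ∩ Diego ∩ Ines: 13:00–13:10, 13:30–15:00, 15:30–17:00.
Kira ∩ Vera ∩ Diego ∩ Ines ∩ Wyatt: 13:00–13:10, 13:30–15:00, 15:30–15:40.
Windows ≥ 90 min: 13:30–15:00.
Latest start in the last window 13:30–15:00 is 15:00 − 90 min = 13:30.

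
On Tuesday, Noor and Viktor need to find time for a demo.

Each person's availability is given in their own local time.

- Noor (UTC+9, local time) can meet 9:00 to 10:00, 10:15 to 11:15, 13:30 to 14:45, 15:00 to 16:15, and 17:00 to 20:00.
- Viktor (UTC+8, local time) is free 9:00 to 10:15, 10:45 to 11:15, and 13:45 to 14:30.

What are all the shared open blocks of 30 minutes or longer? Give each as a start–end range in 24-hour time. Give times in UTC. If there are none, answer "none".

Noor → UTC: 00:00–01:00, 01:15–02:15, 04:30–05:45, 06:00–07:15, 08:00–11:00.
Viktor → UTC: 01:00–02:15, 02:45–03:15, 05:45–06:30.
Noor ∩ Viktor: 01:15–02:15, 06:00–06:30.
Windows ≥ 30 min: 01:15–02:15, 06:00–06:30.

01:15–02:15, 06:00–06:30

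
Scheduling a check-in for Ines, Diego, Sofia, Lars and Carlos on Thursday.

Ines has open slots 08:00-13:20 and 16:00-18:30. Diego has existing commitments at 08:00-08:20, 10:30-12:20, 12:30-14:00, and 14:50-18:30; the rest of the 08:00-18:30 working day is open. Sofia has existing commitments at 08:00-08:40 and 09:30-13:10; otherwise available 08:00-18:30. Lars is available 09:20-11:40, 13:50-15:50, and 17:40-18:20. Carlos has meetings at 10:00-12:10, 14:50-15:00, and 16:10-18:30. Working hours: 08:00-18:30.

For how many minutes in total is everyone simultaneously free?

10 minutes

Diego free within 08:00–18:30: 08:20–10:30, 12:20–12:30, 14:00–14:50.
Sofia free within 08:00–18:30: 08:40–09:30, 13:10–18:30.
Carlos free within 08:00–18:30: 08:00–10:00, 12:10–14:50, 15:00–16:10.
Ines ∩ Diego: 08:20–10:30, 12:20–12:30.
Ines ∩ Diego ∩ Sofia: 08:40–09:30.
Ines ∩ Diego ∩ Sofia ∩ Lars: 09:20–09:30.
Ines ∩ Diego ∩ Sofia ∩ Lars ∩ Carlos: 09:20–09:30.
Total common minutes: 10.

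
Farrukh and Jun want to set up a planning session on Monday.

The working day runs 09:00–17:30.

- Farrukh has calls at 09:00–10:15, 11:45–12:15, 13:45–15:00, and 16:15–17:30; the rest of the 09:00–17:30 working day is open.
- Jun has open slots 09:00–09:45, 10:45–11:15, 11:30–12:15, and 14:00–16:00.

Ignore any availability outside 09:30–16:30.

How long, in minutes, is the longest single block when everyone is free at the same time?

60 minutes

Farrukh free within 09:00–17:30: 10:15–11:45, 12:15–13:45, 15:00–16:15.
Farrukh ∩ Jun: 10:45–11:15, 11:30–11:45, 15:00–16:00.
Restricted to 09:30–16:30: 10:45–11:15, 11:30–11:45, 15:00–16:00.
Common window lengths: 30, 15, 60 min; longest is 60.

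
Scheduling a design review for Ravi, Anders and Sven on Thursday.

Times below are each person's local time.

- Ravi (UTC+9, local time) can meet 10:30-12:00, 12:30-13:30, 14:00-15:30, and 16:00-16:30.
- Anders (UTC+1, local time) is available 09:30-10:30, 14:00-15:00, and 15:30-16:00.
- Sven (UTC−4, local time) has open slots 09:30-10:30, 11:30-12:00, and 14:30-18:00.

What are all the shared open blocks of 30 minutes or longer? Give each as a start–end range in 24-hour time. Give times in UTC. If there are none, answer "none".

Ravi → UTC: 01:30–03:00, 03:30–04:30, 05:00–06:30, 07:00–07:30.
Anders → UTC: 08:30–09:30, 13:00–14:00, 14:30–15:00.
Sven → UTC: 13:30–14:30, 15:30–16:00, 18:30–22:00.
Ravi ∩ Anders: (none).
Ravi ∩ Anders ∩ Sven: (none).
Windows ≥ 30 min: (none).

none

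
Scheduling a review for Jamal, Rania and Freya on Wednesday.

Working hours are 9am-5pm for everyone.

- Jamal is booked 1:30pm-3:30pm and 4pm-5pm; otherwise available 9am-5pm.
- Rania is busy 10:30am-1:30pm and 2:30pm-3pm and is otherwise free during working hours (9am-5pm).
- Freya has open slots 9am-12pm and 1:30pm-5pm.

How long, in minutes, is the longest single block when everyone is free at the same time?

90 minutes

Jamal free within 09:00–17:00: 09:00–13:30, 15:30–16:00.
Rania free within 09:00–17:00: 09:00–10:30, 13:30–14:30, 15:00–17:00.
Jamal ∩ Rania: 09:00–10:30, 15:30–16:00.
Jamal ∩ Rania ∩ Freya: 09:00–10:30, 15:30–16:00.
Common window lengths: 90, 30 min; longest is 90.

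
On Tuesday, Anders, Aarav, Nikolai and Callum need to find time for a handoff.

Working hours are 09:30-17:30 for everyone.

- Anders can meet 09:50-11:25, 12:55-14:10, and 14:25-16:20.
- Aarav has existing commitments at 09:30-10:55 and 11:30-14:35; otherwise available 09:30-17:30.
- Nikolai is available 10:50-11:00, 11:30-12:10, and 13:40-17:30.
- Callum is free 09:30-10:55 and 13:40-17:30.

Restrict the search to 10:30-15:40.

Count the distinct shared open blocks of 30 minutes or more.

Aarav free within 09:30–17:30: 10:55–11:30, 14:35–17:30.
Anders ∩ Aarav: 10:55–11:25, 14:35–16:20.
Anders ∩ Aarav ∩ Nikolai: 10:55–11:00, 14:35–16:20.
Anders ∩ Aarav ∩ Nikolai ∩ Callum: 14:35–16:20.
Restricted to 10:30–15:40: 14:35–15:40.
Windows ≥ 30 min: 14:35–15:40.
That's 1 window.

1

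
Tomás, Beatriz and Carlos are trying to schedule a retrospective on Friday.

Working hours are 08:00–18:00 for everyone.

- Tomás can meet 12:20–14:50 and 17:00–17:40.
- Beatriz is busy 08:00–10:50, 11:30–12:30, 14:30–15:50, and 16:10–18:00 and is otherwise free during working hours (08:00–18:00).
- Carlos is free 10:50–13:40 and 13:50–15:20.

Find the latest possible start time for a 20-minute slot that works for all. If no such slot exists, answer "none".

14:10

Beatriz free within 08:00–18:00: 10:50–11:30, 12:30–14:30, 15:50–16:10.
Tomás ∩ Beatriz: 12:30–14:30.
Tomás ∩ Beatriz ∩ Carlos: 12:30–13:40, 13:50–14:30.
Windows ≥ 20 min: 12:30–13:40, 13:50–14:30.
Latest start in the last window 13:50–14:30 is 14:30 − 20 min = 14:10.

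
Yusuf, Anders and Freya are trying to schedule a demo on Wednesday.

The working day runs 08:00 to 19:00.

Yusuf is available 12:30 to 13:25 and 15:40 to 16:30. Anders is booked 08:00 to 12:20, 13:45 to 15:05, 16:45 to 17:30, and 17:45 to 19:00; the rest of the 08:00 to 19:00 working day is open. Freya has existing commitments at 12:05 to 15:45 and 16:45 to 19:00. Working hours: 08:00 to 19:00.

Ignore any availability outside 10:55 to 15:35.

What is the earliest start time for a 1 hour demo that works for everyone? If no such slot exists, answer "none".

Anders free within 08:00–19:00: 12:20–13:45, 15:05–16:45, 17:30–17:45.
Freya free within 08:00–19:00: 08:00–12:05, 15:45–16:45.
Yusuf ∩ Anders: 12:30–13:25, 15:40–16:30.
Yusuf ∩ Anders ∩ Freya: 15:45–16:30.
Restricted to 10:55–15:35: (none).
Windows ≥ 60 min: (none).

none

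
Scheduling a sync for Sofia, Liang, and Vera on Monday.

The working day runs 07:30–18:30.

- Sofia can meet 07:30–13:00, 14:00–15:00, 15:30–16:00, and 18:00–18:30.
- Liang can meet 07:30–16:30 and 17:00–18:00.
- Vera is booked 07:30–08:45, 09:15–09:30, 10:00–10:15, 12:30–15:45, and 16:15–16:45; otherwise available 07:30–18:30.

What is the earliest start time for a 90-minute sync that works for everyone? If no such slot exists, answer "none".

10:15

Vera free within 07:30–18:30: 08:45–09:15, 09:30–10:00, 10:15–12:30, 15:45–16:15, 16:45–18:30.
Sofia ∩ Liang: 07:30–13:00, 14:00–15:00, 15:30–16:00.
Sofia ∩ Liang ∩ Vera: 08:45–09:15, 09:30–10:00, 10:15–12:30, 15:45–16:00.
Windows ≥ 90 min: 10:15–12:30.
Earliest such window starts at 10:15.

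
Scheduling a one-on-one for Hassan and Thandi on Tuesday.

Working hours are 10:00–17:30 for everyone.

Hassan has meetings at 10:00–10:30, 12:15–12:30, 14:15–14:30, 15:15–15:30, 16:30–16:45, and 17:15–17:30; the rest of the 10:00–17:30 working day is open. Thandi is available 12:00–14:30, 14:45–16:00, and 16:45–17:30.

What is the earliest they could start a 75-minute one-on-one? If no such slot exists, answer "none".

12:30

Hassan free within 10:00–17:30: 10:30–12:15, 12:30–14:15, 14:30–15:15, 15:30–16:30, 16:45–17:15.
Hassan ∩ Thandi: 12:00–12:15, 12:30–14:15, 14:45–15:15, 15:30–16:00, 16:45–17:15.
Windows ≥ 75 min: 12:30–14:15.
Earliest such window starts at 12:30.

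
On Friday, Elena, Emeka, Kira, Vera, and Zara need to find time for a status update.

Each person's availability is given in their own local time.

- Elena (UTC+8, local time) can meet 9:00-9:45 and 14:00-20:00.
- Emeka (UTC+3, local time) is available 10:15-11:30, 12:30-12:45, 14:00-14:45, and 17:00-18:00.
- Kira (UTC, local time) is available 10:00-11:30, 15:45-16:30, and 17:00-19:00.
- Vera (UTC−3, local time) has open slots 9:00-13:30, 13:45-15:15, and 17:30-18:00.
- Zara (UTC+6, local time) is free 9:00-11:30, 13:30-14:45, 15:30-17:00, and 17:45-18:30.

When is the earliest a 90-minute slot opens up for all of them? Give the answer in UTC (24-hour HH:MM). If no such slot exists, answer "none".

Elena → UTC: 01:00–01:45, 06:00–12:00.
Emeka → UTC: 07:15–08:30, 09:30–09:45, 11:00–11:45, 14:00–15:00.
Kira → UTC: 10:00–11:30, 15:45–16:30, 17:00–19:00.
Vera → UTC: 12:00–16:30, 16:45–18:15, 20:30–21:00.
Zara → UTC: 03:00–05:30, 07:30–08:45, 09:30–11:00, 11:45–12:30.
Elena ∩ Emeka: 07:15–08:30, 09:30–09:45, 11:00–11:45.
Elena ∩ Emeka ∩ Kira: 11:00–11:30.
Elena ∩ Emeka ∩ Kira ∩ Vera: (none).
Elena ∩ Emeka ∩ Kira ∩ Vera ∩ Zara: (none).
Windows ≥ 90 min: (none).

none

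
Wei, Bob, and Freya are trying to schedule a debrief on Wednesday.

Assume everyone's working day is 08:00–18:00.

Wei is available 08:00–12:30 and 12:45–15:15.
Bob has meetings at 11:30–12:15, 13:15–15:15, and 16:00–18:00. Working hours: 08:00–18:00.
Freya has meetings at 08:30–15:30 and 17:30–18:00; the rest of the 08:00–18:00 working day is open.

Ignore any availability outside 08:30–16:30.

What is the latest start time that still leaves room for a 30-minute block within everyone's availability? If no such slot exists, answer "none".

none

Bob free within 08:00–18:00: 08:00–11:30, 12:15–13:15, 15:15–16:00.
Freya free within 08:00–18:00: 08:00–08:30, 15:30–17:30.
Wei ∩ Bob: 08:00–11:30, 12:15–12:30, 12:45–13:15.
Wei ∩ Bob ∩ Freya: 08:00–08:30.
Restricted to 08:30–16:30: (none).
Windows ≥ 30 min: (none).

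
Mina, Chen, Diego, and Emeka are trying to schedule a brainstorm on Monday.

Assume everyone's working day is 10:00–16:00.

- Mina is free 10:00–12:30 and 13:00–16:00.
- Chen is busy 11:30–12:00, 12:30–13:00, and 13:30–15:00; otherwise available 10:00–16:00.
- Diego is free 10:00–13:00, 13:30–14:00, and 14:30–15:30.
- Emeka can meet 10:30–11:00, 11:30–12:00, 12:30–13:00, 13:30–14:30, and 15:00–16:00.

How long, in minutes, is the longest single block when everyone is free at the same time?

Chen free within 10:00–16:00: 10:00–11:30, 12:00–12:30, 13:00–13:30, 15:00–16:00.
Mina ∩ Chen: 10:00–11:30, 12:00–12:30, 13:00–13:30, 15:00–16:00.
Mina ∩ Chen ∩ Diego: 10:00–11:30, 12:00–12:30, 15:00–15:30.
Mina ∩ Chen ∩ Diego ∩ Emeka: 10:30–11:00, 15:00–15:30.
Common window lengths: 30, 30 min; longest is 30.

30 minutes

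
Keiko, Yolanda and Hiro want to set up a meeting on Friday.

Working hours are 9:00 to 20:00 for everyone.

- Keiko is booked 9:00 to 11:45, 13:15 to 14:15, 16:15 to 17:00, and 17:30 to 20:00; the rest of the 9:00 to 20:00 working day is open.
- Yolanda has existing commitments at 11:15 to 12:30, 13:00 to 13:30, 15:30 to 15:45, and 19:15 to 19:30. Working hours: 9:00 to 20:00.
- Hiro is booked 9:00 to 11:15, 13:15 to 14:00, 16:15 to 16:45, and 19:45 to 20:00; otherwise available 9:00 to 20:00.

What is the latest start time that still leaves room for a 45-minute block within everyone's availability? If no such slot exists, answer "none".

14:45

Keiko free within 09:00–20:00: 11:45–13:15, 14:15–16:15, 17:00–17:30.
Yolanda free within 09:00–20:00: 09:00–11:15, 12:30–13:00, 13:30–15:30, 15:45–19:15, 19:30–20:00.
Hiro free within 09:00–20:00: 11:15–13:15, 14:00–16:15, 16:45–19:45.
Keiko ∩ Yolanda: 12:30–13:00, 14:15–15:30, 15:45–16:15, 17:00–17:30.
Keiko ∩ Yolanda ∩ Hiro: 12:30–13:00, 14:15–15:30, 15:45–16:15, 17:00–17:30.
Windows ≥ 45 min: 14:15–15:30.
Latest start in the last window 14:15–15:30 is 15:30 − 45 min = 14:45.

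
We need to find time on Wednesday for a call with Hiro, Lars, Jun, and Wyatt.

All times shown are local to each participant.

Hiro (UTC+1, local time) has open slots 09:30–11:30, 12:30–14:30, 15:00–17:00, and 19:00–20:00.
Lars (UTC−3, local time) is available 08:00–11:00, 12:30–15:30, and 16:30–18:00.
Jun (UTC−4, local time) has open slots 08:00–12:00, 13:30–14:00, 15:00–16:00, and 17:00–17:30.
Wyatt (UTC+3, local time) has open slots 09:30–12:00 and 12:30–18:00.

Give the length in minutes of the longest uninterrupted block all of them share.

90 minutes

Hiro → UTC: 08:30–10:30, 11:30–13:30, 14:00–16:00, 18:00–19:00.
Lars → UTC: 11:00–14:00, 15:30–18:30, 19:30–21:00.
Jun → UTC: 12:00–16:00, 17:30–18:00, 19:00–20:00, 21:00–21:30.
Wyatt → UTC: 06:30–09:00, 09:30–15:00.
Hiro ∩ Lars: 11:30–13:30, 15:30–16:00, 18:00–18:30.
Hiro ∩ Lars ∩ Jun: 12:00–13:30, 15:30–16:00.
Hiro ∩ Lars ∩ Jun ∩ Wyatt: 12:00–13:30.
Single common window of 90 minutes.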